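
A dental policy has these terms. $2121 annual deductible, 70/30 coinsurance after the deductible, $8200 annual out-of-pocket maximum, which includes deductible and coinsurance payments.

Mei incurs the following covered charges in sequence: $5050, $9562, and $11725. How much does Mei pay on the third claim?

$2331.70

#1 ($5050): $2121 to deductible, leaving $2929; coinsurance $2929 × 30% = $878.70. Cost to patient: $2999.70. OOP to date $2999.70.
#2 ($9562): deductible met; 30% of $9562 = $2868.60. Cost to patient: $2868.60. OOP to date $5868.30.
#3 ($11725): deductible already satisfied, so patient's share is 30% × $11725 = $3517.50. OOP would hit $9385.80 > $8200, so the cap limits the patient to $8200 − $5868.30 = $2331.70.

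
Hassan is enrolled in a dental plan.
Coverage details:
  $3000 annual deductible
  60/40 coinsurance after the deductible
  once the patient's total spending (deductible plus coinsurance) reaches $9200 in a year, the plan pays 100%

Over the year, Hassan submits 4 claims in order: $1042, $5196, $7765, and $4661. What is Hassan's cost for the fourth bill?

Claim 1 ($1042): entire amount goes to the deductible. Patient pays $1042; OOP now $1042.
Claim 2 ($5196): $1958 finishes the deductible; $3238 goes to coinsurance; patient's 40% is $1295.20. Patient pays $3253.20; OOP now $4295.20.
Claim 3 ($7765): deductible met; 40% of $7765 = $3106. Patient owes $3106 (running OOP $7401.20).
Claim 4 ($4661): deductible met; 40% of $4661 = $1864.40. That would push OOP to $9265.60, over the $9200 cap, so patient pays $9200 − $7401.20 = $1798.80.

$1798.80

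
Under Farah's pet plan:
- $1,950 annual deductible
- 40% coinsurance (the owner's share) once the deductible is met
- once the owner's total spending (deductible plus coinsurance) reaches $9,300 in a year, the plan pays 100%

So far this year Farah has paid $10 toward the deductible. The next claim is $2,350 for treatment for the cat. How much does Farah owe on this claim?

$2,104

$10 of the $1,950 deductible is already met, leaving $1,940.
After the $1,940 deductible portion, $2,350 − $1,940 = $410 is subject to coinsurance.
Owner's 40% share of $410 is $164.
Owner responsibility before any cap: $1,940 + $164 = $2,104.
Year-to-date out-of-pocket becomes $10 + $2,104 = $2,114, still under the $9,300 maximum, so no cap applies.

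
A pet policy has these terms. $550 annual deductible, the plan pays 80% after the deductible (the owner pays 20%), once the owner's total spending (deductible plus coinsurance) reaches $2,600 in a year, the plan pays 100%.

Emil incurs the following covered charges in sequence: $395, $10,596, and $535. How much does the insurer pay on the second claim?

Bill 1, $395: all of it applies to the deductible. Owner owes $395 (running OOP $395). Insurer: $395 − $395 = $0.
Bill 2, $10,596: $155 finishes the deductible; $10,441 goes to coinsurance; owner's 20% is $2,088.20. Deductible plus coinsurance: $155 + $2,088.20 = $2,243.20. OOP would hit $2,638.20 > $2,600, so the cap limits the owner to $2,600 − $395 = $2,205. Plan pays $10,596 − $2,205 = $8,391.

$8,391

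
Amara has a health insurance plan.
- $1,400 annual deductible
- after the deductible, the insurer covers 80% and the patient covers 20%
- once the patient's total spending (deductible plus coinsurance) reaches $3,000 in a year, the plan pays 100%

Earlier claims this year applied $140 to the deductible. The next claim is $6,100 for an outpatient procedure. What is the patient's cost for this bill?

Remaining deductible: $1,400 − $140 = $1,260.
The remaining $4,840 (= $6,100 − $1,260) moves to coinsurance.
Patient's 20% share of $4,840 is $968.
That puts the patient's cost at $1,260 + $968 = $2,228 before any cap.
Total out-of-pocket so far would be $140 + $2,228 = $2,368, below the $3,000 cap — no reduction.

$2,228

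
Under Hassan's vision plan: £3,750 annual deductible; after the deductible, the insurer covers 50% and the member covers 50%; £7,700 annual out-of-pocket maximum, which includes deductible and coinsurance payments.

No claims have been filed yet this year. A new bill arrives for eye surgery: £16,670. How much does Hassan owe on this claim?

£7,700

Nothing has been paid toward the £3,750 deductible, so the first £3,750 of this charge is applied there.
After the £3,750 deductible portion, £16,670 − £3,750 = £12,920 is subject to coinsurance.
Coinsurance: £12,920 × 50% = £6,460.
That puts the member's cost at £3,750 + £6,460 = £10,210 before any cap.
Adding £10,210 to the £0 already spent would give £10,210, which exceeds the £7,700 cap; the member pays just £7,700 − £0 = £7,700.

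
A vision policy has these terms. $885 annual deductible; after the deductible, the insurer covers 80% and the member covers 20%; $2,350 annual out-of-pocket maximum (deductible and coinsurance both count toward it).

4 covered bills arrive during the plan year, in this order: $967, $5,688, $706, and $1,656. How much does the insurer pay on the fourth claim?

Bill 1, $967: $885 to deductible, leaving $82; 20% of $82 = $16.40. Member owes $901.40 (running OOP $901.40). Plan pays $967 − $901.40 = $65.60.
Bill 2, $5,688: deductible already satisfied, so member's share is 20% × $5,688 = $1,137.60. Member pays $1,137.60; OOP now $2,039. Plan pays $5,688 − $1,137.60 = $4,550.40.
Bill 3, $706: deductible already satisfied, so member's share is 20% × $706 = $141.20. Cost to member: $141.20. OOP to date $2,180.20. Plan pays $706 − $141.20 = $564.80.
Bill 4, $1,656: 20% coinsurance on $1,656 = $331.20. That would push OOP to $2,511.40, over the $2,350 cap, so member pays $2,350 − $2,180.20 = $169.80. Insurer: $1,656 − $169.80 = $1,486.20.

$1,486.20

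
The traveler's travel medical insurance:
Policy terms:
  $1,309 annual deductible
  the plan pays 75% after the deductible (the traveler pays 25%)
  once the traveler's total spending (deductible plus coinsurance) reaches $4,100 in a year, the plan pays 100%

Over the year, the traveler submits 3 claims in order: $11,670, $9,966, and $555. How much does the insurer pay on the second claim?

$9,765.25

#1 ($11,670): $1,309 finishes the deductible; $10,361 goes to coinsurance; traveler's 25% is $2,590.25. Traveler owes $3,899.25 (running OOP $3,899.25). Plan pays $11,670 − $3,899.25 = $7,770.75.
#2 ($9,966): deductible met; 25% of $9,966 = $2,491.50. That would push OOP to $6,390.75, over the $4,100 cap, so traveler pays $4,100 − $3,899.25 = $200.75. Plan pays $9,966 − $200.75 = $9,765.25.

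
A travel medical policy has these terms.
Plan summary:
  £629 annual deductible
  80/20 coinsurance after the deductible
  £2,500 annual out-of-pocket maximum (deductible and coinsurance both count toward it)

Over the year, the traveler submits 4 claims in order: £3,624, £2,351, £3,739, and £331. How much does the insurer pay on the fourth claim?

Claim 1 (£3,624): deductible takes £629, £2,995 remains; traveler's 20% is £599. Cost to traveler: £1,228. OOP to date £1,228. Insurer: £3,624 − £1,228 = £2,396.
Claim 2 (£2,351): 20% coinsurance on £2,351 = £470.20. Traveler pays £470.20; OOP now £1,698.20. Plan pays £2,351 − £470.20 = £1,880.80.
Claim 3 (£3,739): deductible already satisfied, so traveler's share is 20% × £3,739 = £747.80. Traveler pays £747.80; OOP now £2,446. Insurer: £3,739 − £747.80 = £2,991.20.
Claim 4 (£331): 20% coinsurance on £331 = £66.20. OOP would hit £2,512.20 > £2,500, so the cap limits the traveler to £2,500 − £2,446 = £54. Insurer: £331 − £54 = £277.

£277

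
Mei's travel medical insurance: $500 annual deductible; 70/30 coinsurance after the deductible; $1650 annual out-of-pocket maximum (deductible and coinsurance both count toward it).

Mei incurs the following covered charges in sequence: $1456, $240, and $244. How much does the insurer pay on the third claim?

$170.80

#1 ($1456): $500 finishes the deductible; $956 goes to coinsurance; traveler's 30% is $286.80. Cost to traveler: $786.80. OOP to date $786.80. Insurer: $1456 − $786.80 = $669.20.
#2 ($240): deductible already satisfied, so traveler's share is 30% × $240 = $72. Cost to traveler: $72. OOP to date $858.80. Insurer: $240 − $72 = $168.
#3 ($244): 30% coinsurance on $244 = $73.20. Cost to traveler: $73.20. OOP to date $932. Insurer: $244 − $73.20 = $170.80.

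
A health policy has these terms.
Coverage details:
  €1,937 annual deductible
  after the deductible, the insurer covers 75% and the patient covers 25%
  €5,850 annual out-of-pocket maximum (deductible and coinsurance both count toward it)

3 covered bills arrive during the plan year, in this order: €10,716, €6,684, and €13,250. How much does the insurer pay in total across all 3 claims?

#1 (€10,716): €1,937 to deductible, leaving €8,779; coinsurance €8,779 × 25% = €2,194.75. Patient owes €4,131.75 (running OOP €4,131.75). Plan pays €10,716 − €4,131.75 = €6,584.25.
#2 (€6,684): 25% coinsurance on €6,684 = €1,671. Patient pays €1,671; OOP now €5,802.75. Insurer: €6,684 − €1,671 = €5,013.
#3 (€13,250): deductible met; 25% of €13,250 = €3,312.50. Adding that to €5,802.75 gives €9,115.25, past the €5,850 cap; patient pays only €5,850 − €5,802.75 = €47.25. Plan pays €13,250 − €47.25 = €13,202.75.
Insurer total: €6,584.25 + €5,013 + €13,202.75 = €24,800.

€24,800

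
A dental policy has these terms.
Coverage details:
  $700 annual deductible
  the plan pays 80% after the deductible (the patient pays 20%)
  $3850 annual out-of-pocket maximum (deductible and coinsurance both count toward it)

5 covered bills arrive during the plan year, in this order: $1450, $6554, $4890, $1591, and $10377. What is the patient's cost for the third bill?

$978

#1 ($1450): deductible takes $700, $750 remains; patient's 20% is $150. Cost to patient: $850. OOP to date $850.
#2 ($6554): 20% coinsurance on $6554 = $1310.80. Patient pays $1310.80; OOP now $2160.80.
#3 ($4890): 20% coinsurance on $4890 = $978. Patient pays $978; OOP now $3138.80.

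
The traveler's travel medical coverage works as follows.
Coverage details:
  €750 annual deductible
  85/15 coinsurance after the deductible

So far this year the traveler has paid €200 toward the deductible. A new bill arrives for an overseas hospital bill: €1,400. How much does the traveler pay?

€677.50

€200 of the €750 deductible is already met, leaving €550.
After the €550 deductible portion, €1,400 − €550 = €850 is subject to coinsurance.
Coinsurance: €850 × 15% = €127.50.
Traveler responsibility: €550 + €127.50 = €677.50.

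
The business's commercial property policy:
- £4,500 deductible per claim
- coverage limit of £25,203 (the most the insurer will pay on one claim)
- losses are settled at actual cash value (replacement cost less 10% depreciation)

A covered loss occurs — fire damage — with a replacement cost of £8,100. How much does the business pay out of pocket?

At 10% depreciation, ACV = £8,100 − £810 = £7,290.
After the deductible, £7,290 − £4,500 = £2,790 remains.
£2,790 ≤ £25,203, so the limit doesn't bind; insurer pays £2,790.
Out of pocket: £8,100 − £2,790 = £5,310.

£5,310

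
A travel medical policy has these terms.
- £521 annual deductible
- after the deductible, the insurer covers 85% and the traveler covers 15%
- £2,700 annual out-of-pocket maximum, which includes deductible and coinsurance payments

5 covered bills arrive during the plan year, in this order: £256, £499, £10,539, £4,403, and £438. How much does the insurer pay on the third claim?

Claim 1 (£256): fully absorbed by the deductible. Cost to traveler: £256. OOP to date £256. Insurer: £256 − £256 = £0.
Claim 2 (£499): £265 finishes the deductible; £234 goes to coinsurance; coinsurance £234 × 15% = £35.10. Cost to traveler: £300.10. OOP to date £556.10. Plan pays £499 − £300.10 = £198.90.
Claim 3 (£10,539): 15% coinsurance on £10,539 = £1,580.85. Cost to traveler: £1,580.85. OOP to date £2,136.95. Plan pays £10,539 − £1,580.85 = £8,958.15.

£8,958.15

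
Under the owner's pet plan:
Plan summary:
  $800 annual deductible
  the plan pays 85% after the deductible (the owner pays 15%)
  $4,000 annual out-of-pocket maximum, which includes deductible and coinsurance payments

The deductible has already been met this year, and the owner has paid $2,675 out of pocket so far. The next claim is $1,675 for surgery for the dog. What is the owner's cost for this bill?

$251.25

The deductible is already satisfied, so the full bill goes to coinsurance.
Coinsurance: $1,675 × 15% = $251.25.
Total out-of-pocket so far would be $2,675 + $251.25 = $2,926.25, below the $4,000 cap — no reduction.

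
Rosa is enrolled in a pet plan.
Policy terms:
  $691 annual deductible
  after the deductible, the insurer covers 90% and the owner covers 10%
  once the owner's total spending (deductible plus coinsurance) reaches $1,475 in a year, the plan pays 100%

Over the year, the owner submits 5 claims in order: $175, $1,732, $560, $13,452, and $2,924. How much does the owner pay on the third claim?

Claim 1 — $175: all of it applies to the deductible. Owner owes $175 (running OOP $175).
Claim 2 — $1,732: $516 finishes the deductible; $1,216 goes to coinsurance; owner's 10% is $121.60. Owner owes $637.60 (running OOP $812.60).
Claim 3 — $560: deductible met; 10% of $560 = $56. Cost to owner: $56. OOP to date $868.60.

$56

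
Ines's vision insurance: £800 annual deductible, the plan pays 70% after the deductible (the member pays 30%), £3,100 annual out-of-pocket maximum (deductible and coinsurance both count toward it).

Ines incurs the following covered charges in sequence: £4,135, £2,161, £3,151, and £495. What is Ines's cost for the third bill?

Claim 1 (£4,135): deductible takes £800, £3,335 remains; member's 30% is £1,000.50. Cost to member: £1,800.50. OOP to date £1,800.50.
Claim 2 (£2,161): 30% coinsurance on £2,161 = £648.30. Member owes £648.30 (running OOP £2,448.80).
Claim 3 (£3,151): deductible already satisfied, so member's share is 30% × £3,151 = £945.30. OOP would hit £3,394.10 > £3,100, so the cap limits the member to £3,100 − £2,448.80 = £651.20.

£651.20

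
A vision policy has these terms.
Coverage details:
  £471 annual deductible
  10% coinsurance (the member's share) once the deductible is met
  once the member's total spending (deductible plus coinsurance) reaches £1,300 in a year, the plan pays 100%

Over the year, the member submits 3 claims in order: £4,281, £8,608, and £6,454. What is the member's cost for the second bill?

#1 (£4,281): deductible takes £471, £3,810 remains; coinsurance £3,810 × 10% = £381. Member owes £852 (running OOP £852).
#2 (£8,608): 10% coinsurance on £8,608 = £860.80. Adding that to £852 gives £1,712.80, past the £1,300 cap; member pays only £1,300 − £852 = £448.

£448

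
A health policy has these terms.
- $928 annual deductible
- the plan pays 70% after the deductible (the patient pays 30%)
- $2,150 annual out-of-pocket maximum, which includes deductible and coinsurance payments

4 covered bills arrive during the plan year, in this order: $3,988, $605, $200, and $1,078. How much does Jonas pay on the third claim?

Claim 1 — $3,988: deductible takes $928, $3,060 remains; coinsurance $3,060 × 30% = $918. Patient pays $1,846; OOP now $1,846.
Claim 2 — $605: deductible already satisfied, so patient's share is 30% × $605 = $181.50. Patient owes $181.50 (running OOP $2,027.50).
Claim 3 — $200: 30% coinsurance on $200 = $60. Patient pays $60; OOP now $2,087.50.

$60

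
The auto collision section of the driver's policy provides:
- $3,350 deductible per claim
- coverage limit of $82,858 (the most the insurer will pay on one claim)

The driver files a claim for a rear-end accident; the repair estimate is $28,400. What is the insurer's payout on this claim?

$25,050

Subtract the deductible: $28,400 − $3,350 = $25,050.
That's under the $82,858 cap, so the insurer reimburses the full $25,050.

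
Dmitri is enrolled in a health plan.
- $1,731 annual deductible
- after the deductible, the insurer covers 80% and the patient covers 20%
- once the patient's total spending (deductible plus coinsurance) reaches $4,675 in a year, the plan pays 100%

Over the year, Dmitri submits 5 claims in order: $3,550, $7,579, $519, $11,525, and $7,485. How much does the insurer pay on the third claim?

Bill 1, $3,550: deductible takes $1,731, $1,819 remains; 20% of $1,819 = $363.80. Patient pays $2,094.80; OOP now $2,094.80. Plan pays $3,550 − $2,094.80 = $1,455.20.
Bill 2, $7,579: deductible already satisfied, so patient's share is 20% × $7,579 = $1,515.80. Cost to patient: $1,515.80. OOP to date $3,610.60. Insurer: $7,579 − $1,515.80 = $6,063.20.
Bill 3, $519: deductible already satisfied, so patient's share is 20% × $519 = $103.80. Cost to patient: $103.80. OOP to date $3,714.40. Plan pays $519 − $103.80 = $415.20.

$415.20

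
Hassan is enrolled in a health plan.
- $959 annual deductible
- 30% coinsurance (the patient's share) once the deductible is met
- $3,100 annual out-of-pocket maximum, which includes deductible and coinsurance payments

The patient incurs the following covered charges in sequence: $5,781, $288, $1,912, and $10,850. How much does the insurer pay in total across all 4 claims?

Claim 1 — $5,781: $959 to deductible, leaving $4,822; 30% of $4,822 = $1,446.60. Patient owes $2,405.60 (running OOP $2,405.60). Plan pays $5,781 − $2,405.60 = $3,375.40.
Claim 2 — $288: deductible met; 30% of $288 = $86.40. Patient pays $86.40; OOP now $2,492. Plan pays $288 − $86.40 = $201.60.
Claim 3 — $1,912: 30% coinsurance on $1,912 = $573.60. Patient pays $573.60; OOP now $3,065.60. Insurer: $1,912 − $573.60 = $1,338.40.
Claim 4 — $10,850: deductible already satisfied, so patient's share is 30% × $10,850 = $3,255. OOP would hit $6,320.60 > $3,100, so the cap limits the patient to $3,100 − $3,065.60 = $34.40. Insurer: $10,850 − $34.40 = $10,815.60.
Insurer total = bills − patient's total = $18,831 − $3,100 = $15,731.

$15,731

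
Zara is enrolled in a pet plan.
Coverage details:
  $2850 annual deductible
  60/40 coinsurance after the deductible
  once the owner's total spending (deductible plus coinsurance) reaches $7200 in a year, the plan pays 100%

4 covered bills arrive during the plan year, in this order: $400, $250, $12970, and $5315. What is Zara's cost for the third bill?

$6508

Claim 1 — $400: fully absorbed by the deductible. Owner pays $400; OOP now $400.
Claim 2 — $250: fully absorbed by the deductible. Owner pays $250; OOP now $650.
Claim 3 — $12970: $2200 to deductible, leaving $10770; 40% of $10770 = $4308. Owner pays $6508; OOP now $7158.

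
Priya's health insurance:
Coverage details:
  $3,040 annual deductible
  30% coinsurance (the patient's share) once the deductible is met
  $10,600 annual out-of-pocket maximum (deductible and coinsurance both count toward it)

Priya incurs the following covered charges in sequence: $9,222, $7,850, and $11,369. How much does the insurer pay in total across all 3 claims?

Claim 1 ($9,222): $3,040 to deductible, leaving $6,182; patient's 30% is $1,854.60. Cost to patient: $4,894.60. OOP to date $4,894.60. Insurer: $9,222 − $4,894.60 = $4,327.40.
Claim 2 ($7,850): deductible met; 30% of $7,850 = $2,355. Patient pays $2,355; OOP now $7,249.60. Insurer: $7,850 − $2,355 = $5,495.
Claim 3 ($11,369): deductible already satisfied, so patient's share is 30% × $11,369 = $3,410.70. OOP would hit $10,660.30 > $10,600, so the cap limits the patient to $10,600 − $7,249.60 = $3,350.40. Plan pays $11,369 − $3,350.40 = $8,018.60.
Insurer total = bills − patient's total = $28,441 − $10,600 = $17,841.

$17,841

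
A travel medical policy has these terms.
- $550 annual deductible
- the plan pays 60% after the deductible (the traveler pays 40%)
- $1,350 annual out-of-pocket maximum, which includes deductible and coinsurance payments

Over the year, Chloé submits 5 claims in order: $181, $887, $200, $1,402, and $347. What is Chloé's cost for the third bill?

$80

Claim 1 ($181): fully absorbed by the deductible. Cost to traveler: $181. OOP to date $181.
Claim 2 ($887): deductible takes $369, $518 remains; 40% of $518 = $207.20. Traveler owes $576.20 (running OOP $757.20).
Claim 3 ($200): deductible already satisfied, so traveler's share is 40% × $200 = $80. Traveler owes $80 (running OOP $837.20).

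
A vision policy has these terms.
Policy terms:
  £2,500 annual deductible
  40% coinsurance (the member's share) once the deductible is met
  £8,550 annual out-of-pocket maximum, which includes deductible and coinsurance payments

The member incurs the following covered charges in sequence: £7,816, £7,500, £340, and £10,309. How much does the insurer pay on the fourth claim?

£9,521.40

#1 (£7,816): £2,500 finishes the deductible; £5,316 goes to coinsurance; coinsurance £5,316 × 40% = £2,126.40. Cost to member: £4,626.40. OOP to date £4,626.40. Plan pays £7,816 − £4,626.40 = £3,189.60.
#2 (£7,500): deductible met; 40% of £7,500 = £3,000. Member owes £3,000 (running OOP £7,626.40). Insurer: £7,500 − £3,000 = £4,500.
#3 (£340): deductible met; 40% of £340 = £136. Cost to member: £136. OOP to date £7,762.40. Plan pays £340 − £136 = £204.
#4 (£10,309): deductible met; 40% of £10,309 = £4,123.60. That would push OOP to £11,886, over the £8,550 cap, so member pays £8,550 − £7,762.40 = £787.60. Plan pays £10,309 − £787.60 = £9,521.40.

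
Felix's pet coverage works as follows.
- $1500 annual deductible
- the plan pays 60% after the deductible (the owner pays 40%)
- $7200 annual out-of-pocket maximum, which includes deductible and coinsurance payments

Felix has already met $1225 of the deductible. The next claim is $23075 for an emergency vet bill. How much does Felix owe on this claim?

Deductible still to meet: $1500 − $1225 = $275.
The remaining $22800 (= $23075 − $275) moves to coinsurance.
40% of $22800 = $9120 falls to the owner.
Owner responsibility before any cap: $275 + $9120 = $9395.
Adding $9395 to the $1225 already spent would give $10620, which exceeds the $7200 cap; the owner pays just $7200 − $1225 = $5975.

$5975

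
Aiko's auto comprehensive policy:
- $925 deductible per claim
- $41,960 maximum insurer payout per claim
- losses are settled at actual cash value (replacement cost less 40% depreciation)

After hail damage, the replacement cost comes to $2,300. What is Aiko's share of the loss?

At 40% depreciation, ACV = $2,300 − $920 = $1,380.
Subtract the deductible: $1,380 − $925 = $455.
That's under the $41,960 cap, so the insurer reimburses the full $455.
The policyholder bears the rest of the original loss: $2,300 − $455 = $1,845.

$1,845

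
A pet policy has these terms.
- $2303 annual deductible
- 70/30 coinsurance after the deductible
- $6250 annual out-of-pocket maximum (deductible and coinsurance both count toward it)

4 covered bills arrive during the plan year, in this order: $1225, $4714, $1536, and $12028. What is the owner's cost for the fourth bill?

Claim 1 ($1225): entire amount goes to the deductible. Owner owes $1225 (running OOP $1225).
Claim 2 ($4714): $1078 to deductible, leaving $3636; 30% of $3636 = $1090.80. Owner pays $2168.80; OOP now $3393.80.
Claim 3 ($1536): 30% coinsurance on $1536 = $460.80. Owner pays $460.80; OOP now $3854.60.
Claim 4 ($12028): deductible met; 30% of $12028 = $3608.40. Adding that to $3854.60 gives $7463, past the $6250 cap; owner pays only $6250 − $3854.60 = $2395.40.

$2395.40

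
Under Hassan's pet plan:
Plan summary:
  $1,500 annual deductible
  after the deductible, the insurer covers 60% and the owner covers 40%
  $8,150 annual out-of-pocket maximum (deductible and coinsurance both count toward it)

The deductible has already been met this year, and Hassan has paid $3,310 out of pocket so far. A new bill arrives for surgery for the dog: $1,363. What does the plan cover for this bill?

The deductible is already satisfied, so the full bill goes to coinsurance.
Owner's 40% share of $1,363 is $545.20.
Cumulative spending $3,310 + $545.20 = $3,855.20 stays under the $8,150 maximum.
Insurer pays the balance: $1,363 − $545.20 = $817.80.

$817.80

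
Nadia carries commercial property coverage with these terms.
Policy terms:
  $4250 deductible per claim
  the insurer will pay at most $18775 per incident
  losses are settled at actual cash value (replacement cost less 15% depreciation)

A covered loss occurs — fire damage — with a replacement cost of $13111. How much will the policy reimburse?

$6894.35

At 15% depreciation, ACV = $13111 − $1966.65 = $11144.35.
Subtract the deductible: $11144.35 − $4250 = $6894.35.
That's under the $18775 cap, so the insurer reimburses the full $6894.35.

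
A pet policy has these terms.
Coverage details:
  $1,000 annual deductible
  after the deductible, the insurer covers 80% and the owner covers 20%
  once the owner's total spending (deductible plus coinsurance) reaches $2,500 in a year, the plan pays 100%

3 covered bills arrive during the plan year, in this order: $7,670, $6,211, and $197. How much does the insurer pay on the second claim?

#1 ($7,670): deductible takes $1,000, $6,670 remains; 20% of $6,670 = $1,334. Cost to owner: $2,334. OOP to date $2,334. Insurer: $7,670 − $2,334 = $5,336.
#2 ($6,211): deductible met; 20% of $6,211 = $1,242.20. Adding that to $2,334 gives $3,576.20, past the $2,500 cap; owner pays only $2,500 − $2,334 = $166. Plan pays $6,211 − $166 = $6,045.

$6,045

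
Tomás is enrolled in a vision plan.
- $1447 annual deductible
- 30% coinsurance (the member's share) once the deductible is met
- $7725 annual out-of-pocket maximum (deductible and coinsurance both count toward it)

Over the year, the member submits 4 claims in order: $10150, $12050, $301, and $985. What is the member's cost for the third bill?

Claim 1 — $10150: $1447 finishes the deductible; $8703 goes to coinsurance; member's 30% is $2610.90. Member owes $4057.90 (running OOP $4057.90).
Claim 2 — $12050: 30% coinsurance on $12050 = $3615. Member pays $3615; OOP now $7672.90.
Claim 3 — $301: deductible met; 30% of $301 = $90.30. Adding that to $7672.90 gives $7763.20, past the $7725 cap; member pays only $7725 − $7672.90 = $52.10.

$52.10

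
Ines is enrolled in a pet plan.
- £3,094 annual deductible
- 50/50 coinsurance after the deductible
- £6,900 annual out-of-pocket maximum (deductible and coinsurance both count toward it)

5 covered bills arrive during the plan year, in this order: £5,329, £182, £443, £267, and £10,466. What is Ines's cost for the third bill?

£221.50

Claim 1 (£5,329): deductible takes £3,094, £2,235 remains; coinsurance £2,235 × 50% = £1,117.50. Owner owes £4,211.50 (running OOP £4,211.50).
Claim 2 (£182): deductible met; 50% of £182 = £91. Owner pays £91; OOP now £4,302.50.
Claim 3 (£443): deductible already satisfied, so owner's share is 50% × £443 = £221.50. Cost to owner: £221.50. OOP to date £4,524.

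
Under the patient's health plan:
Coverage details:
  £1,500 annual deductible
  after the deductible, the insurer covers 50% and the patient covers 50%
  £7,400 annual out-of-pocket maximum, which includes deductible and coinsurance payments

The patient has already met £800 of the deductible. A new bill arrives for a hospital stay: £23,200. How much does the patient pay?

Deductible still to meet: £1,500 − £800 = £700.
That leaves £23,200 − £700 = £22,500 for coinsurance.
50% of £22,500 = £11,250 falls to the patient.
That puts the patient's cost at £700 + £11,250 = £11,950 before any cap.
Year-to-date out-of-pocket would reach £800 + £11,950 = £12,750, above the £7,400 maximum, so the patient pays only £7,400 − £800 = £6,600.

£6,600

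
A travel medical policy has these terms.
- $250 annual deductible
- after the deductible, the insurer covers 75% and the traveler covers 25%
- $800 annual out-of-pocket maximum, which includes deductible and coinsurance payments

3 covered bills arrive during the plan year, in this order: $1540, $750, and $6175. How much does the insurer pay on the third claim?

Claim 1 — $1540: deductible takes $250, $1290 remains; traveler's 25% is $322.50. Cost to traveler: $572.50. OOP to date $572.50. Insurer: $1540 − $572.50 = $967.50.
Claim 2 — $750: deductible already satisfied, so traveler's share is 25% × $750 = $187.50. Cost to traveler: $187.50. OOP to date $760. Plan pays $750 − $187.50 = $562.50.
Claim 3 — $6175: deductible already satisfied, so traveler's share is 25% × $6175 = $1543.75. That would push OOP to $2303.75, over the $800 cap, so traveler pays $800 − $760 = $40. Plan pays $6175 − $40 = $6135.

$6135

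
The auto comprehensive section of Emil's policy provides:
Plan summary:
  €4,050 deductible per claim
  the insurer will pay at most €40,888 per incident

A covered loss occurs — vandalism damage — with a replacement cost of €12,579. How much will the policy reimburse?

After the deductible, €12,579 − €4,050 = €8,529 remains.
€8,529 ≤ €40,888, so the limit doesn't bind; insurer pays €8,529.

€8,529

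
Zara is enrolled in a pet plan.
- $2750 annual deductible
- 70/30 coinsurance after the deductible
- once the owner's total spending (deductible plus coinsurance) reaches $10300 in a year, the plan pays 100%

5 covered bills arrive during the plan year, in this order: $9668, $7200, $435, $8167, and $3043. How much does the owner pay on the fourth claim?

Claim 1 — $9668: $2750 to deductible, leaving $6918; 30% of $6918 = $2075.40. Owner owes $4825.40 (running OOP $4825.40).
Claim 2 — $7200: deductible met; 30% of $7200 = $2160. Owner owes $2160 (running OOP $6985.40).
Claim 3 — $435: deductible already satisfied, so owner's share is 30% × $435 = $130.50. Owner owes $130.50 (running OOP $7115.90).
Claim 4 — $8167: 30% coinsurance on $8167 = $2450.10. Owner owes $2450.10 (running OOP $9566).

$2450.10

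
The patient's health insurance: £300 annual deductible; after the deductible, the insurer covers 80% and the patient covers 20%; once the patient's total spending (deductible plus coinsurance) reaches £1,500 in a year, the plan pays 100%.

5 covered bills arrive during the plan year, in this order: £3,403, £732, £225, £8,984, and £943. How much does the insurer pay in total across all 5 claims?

Claim 1 — £3,403: £300 finishes the deductible; £3,103 goes to coinsurance; 20% of £3,103 = £620.60. Patient pays £920.60; OOP now £920.60. Insurer: £3,403 − £920.60 = £2,482.40.
Claim 2 — £732: deductible already satisfied, so patient's share is 20% × £732 = £146.40. Cost to patient: £146.40. OOP to date £1,067. Insurer: £732 − £146.40 = £585.60.
Claim 3 — £225: deductible already satisfied, so patient's share is 20% × £225 = £45. Cost to patient: £45. OOP to date £1,112. Plan pays £225 − £45 = £180.
Claim 4 — £8,984: deductible already satisfied, so patient's share is 20% × £8,984 = £1,796.80. OOP would hit £2,908.80 > £1,500, so the cap limits the patient to £1,500 − £1,112 = £388. Insurer: £8,984 − £388 = £8,596.
Claim 5 — £943: deductible met; 20% of £943 = £188.60. OOP would hit £1,688.60 > £1,500, so the cap limits the patient to £1,500 − £1,500 = £0. Insurer: £943 − £0 = £943.
Insurer total = bills − patient's total = £14,287 − £1,500 = £12,787.

£12,787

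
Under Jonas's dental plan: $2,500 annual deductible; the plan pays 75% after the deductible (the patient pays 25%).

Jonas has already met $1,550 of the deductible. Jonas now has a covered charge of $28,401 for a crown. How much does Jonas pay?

$7,812.75

$1,550 of the $2,500 deductible is already met, leaving $950.
After the $950 deductible portion, $28,401 − $950 = $27,451 is subject to coinsurance.
Patient's 25% share of $27,451 is $6,862.75.
Patient responsibility: $950 + $6,862.75 = $7,812.75.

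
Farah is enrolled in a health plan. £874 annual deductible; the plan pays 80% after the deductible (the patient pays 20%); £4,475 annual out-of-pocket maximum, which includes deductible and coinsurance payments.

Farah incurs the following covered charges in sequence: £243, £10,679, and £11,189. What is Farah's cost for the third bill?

Claim 1 (£243): entire amount goes to the deductible. Patient pays £243; OOP now £243.
Claim 2 (£10,679): £631 to deductible, leaving £10,048; patient's 20% is £2,009.60. Cost to patient: £2,640.60. OOP to date £2,883.60.
Claim 3 (£11,189): deductible met; 20% of £11,189 = £2,237.80. Adding that to £2,883.60 gives £5,121.40, past the £4,475 cap; patient pays only £4,475 − £2,883.60 = £1,591.40.

£1,591.40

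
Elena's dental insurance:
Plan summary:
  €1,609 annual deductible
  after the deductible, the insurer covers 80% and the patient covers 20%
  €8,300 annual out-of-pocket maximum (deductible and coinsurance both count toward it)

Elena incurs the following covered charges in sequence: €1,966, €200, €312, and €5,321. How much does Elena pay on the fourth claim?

Claim 1 (€1,966): €1,609 finishes the deductible; €357 goes to coinsurance; 20% of €357 = €71.40. Patient pays €1,680.40; OOP now €1,680.40.
Claim 2 (€200): 20% coinsurance on €200 = €40. Cost to patient: €40. OOP to date €1,720.40.
Claim 3 (€312): deductible already satisfied, so patient's share is 20% × €312 = €62.40. Cost to patient: €62.40. OOP to date €1,782.80.
Claim 4 (€5,321): deductible met; 20% of €5,321 = €1,064.20. Patient owes €1,064.20 (running OOP €2,847).

€1,064.20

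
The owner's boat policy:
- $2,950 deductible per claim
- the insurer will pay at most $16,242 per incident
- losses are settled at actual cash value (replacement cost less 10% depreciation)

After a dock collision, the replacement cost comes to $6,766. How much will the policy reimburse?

$3,139.40

At 10% depreciation, ACV = $6,766 − $676.60 = $6,089.40.
Subtract the deductible: $6,089.40 − $2,950 = $3,139.40.
That's under the $16,242 cap, so the insurer reimburses the full $3,139.40.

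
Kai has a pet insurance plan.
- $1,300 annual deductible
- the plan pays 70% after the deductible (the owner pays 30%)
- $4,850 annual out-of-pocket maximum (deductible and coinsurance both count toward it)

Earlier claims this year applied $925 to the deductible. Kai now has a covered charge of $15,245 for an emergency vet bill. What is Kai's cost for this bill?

Remaining deductible: $1,300 − $925 = $375.
After the $375 deductible portion, $15,245 − $375 = $14,870 is subject to coinsurance.
30% of $14,870 = $4,461 falls to the owner.
So the owner owes $375 + $4,461 = $4,836 before any cap.
That would bring total out-of-pocket to $5,761, past the $4,850 cap. The owner is capped at $4,850 − $925 = $3,925 on this claim.

$3,925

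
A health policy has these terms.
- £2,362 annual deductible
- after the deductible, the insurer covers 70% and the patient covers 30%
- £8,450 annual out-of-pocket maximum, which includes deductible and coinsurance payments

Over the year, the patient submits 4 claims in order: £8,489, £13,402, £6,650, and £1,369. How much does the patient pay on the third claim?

£229.30

Bill 1, £8,489: deductible takes £2,362, £6,127 remains; coinsurance £6,127 × 30% = £1,838.10. Patient owes £4,200.10 (running OOP £4,200.10).
Bill 2, £13,402: 30% coinsurance on £13,402 = £4,020.60. Patient pays £4,020.60; OOP now £8,220.70.
Bill 3, £6,650: 30% coinsurance on £6,650 = £1,995. Adding that to £8,220.70 gives £10,215.70, past the £8,450 cap; patient pays only £8,450 − £8,220.70 = £229.30.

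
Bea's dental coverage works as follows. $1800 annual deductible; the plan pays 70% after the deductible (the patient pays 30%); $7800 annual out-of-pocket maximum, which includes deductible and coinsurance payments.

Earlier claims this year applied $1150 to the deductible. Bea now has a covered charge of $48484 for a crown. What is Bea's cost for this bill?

Remaining deductible: $1800 − $1150 = $650.
After the $650 deductible portion, $48484 − $650 = $47834 is subject to coinsurance.
30% of $47834 = $14350.20 falls to the patient.
Patient responsibility before any cap: $650 + $14350.20 = $15000.20.
That would bring total out-of-pocket to $16150.20, past the $7800 cap. The patient is capped at $7800 − $1150 = $6650 on this claim.

$6650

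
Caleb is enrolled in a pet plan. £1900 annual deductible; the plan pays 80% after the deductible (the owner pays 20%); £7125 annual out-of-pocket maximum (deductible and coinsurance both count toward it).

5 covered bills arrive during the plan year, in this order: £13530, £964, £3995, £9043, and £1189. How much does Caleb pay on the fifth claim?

Bill 1, £13530: deductible takes £1900, £11630 remains; 20% of £11630 = £2326. Owner pays £4226; OOP now £4226.
Bill 2, £964: deductible met; 20% of £964 = £192.80. Owner pays £192.80; OOP now £4418.80.
Bill 3, £3995: deductible already satisfied, so owner's share is 20% × £3995 = £799. Cost to owner: £799. OOP to date £5217.80.
Bill 4, £9043: 20% coinsurance on £9043 = £1808.60. Owner owes £1808.60 (running OOP £7026.40).
Bill 5, £1189: deductible met; 20% of £1189 = £237.80. OOP would hit £7264.20 > £7125, so the cap limits the owner to £7125 − £7026.40 = £98.60.

£98.60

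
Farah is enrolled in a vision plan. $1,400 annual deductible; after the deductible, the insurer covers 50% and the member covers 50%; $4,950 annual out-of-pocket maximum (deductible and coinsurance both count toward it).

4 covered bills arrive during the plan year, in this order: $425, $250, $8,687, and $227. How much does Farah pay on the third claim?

Claim 1 ($425): fully absorbed by the deductible. Cost to member: $425. OOP to date $425.
Claim 2 ($250): all of it applies to the deductible. Member owes $250 (running OOP $675).
Claim 3 ($8,687): $725 to deductible, leaving $7,962; coinsurance $7,962 × 50% = $3,981. Deductible plus coinsurance: $725 + $3,981 = $4,706. OOP would hit $5,381 > $4,950, so the cap limits the member to $4,950 − $675 = $4,275.

$4,275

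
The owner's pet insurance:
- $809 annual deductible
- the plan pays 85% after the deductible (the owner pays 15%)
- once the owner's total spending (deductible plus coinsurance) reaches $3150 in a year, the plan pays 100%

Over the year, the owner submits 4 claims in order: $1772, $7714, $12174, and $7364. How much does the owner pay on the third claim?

Claim 1 — $1772: deductible takes $809, $963 remains; coinsurance $963 × 15% = $144.45. Owner pays $953.45; OOP now $953.45.
Claim 2 — $7714: deductible already satisfied, so owner's share is 15% × $7714 = $1157.10. Owner pays $1157.10; OOP now $2110.55.
Claim 3 — $12174: deductible met; 15% of $12174 = $1826.10. OOP would hit $3936.65 > $3150, so the cap limits the owner to $3150 − $2110.55 = $1039.45.

$1039.45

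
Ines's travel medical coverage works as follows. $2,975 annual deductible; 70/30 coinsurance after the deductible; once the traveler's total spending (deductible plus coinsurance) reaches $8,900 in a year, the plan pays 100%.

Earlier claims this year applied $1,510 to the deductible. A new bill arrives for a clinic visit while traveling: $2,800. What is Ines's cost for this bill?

Deductible still to meet: $2,975 − $1,510 = $1,465.
After the $1,465 deductible portion, $2,800 − $1,465 = $1,335 is subject to coinsurance.
30% of $1,335 = $400.50 falls to the traveler.
So the traveler owes $1,465 + $400.50 = $1,865.50 before any cap.
Year-to-date out-of-pocket becomes $1,510 + $1,865.50 = $3,375.50, still under the $8,900 maximum, so no cap applies.

$1,865.50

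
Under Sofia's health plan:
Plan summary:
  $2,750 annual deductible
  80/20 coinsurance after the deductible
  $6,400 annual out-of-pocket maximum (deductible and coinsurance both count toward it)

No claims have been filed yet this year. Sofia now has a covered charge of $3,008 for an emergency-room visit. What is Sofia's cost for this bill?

Nothing has been paid toward the $2,750 deductible, so the first $2,750 of this charge is applied there.
The remaining $258 (= $3,008 − $2,750) moves to coinsurance.
Patient's 20% share of $258 is $51.60.
So the patient owes $2,750 + $51.60 = $2,801.60 before any cap.
Cumulative spending $0 + $2,801.60 = $2,801.60 stays under the $6,400 maximum.

$2,801.60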